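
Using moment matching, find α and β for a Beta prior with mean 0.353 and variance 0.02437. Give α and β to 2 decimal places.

α = 2.96, β = 5.42

Write ν = α+β; then α = μν and Var = μ(1−μ)/(ν+1).
ν = μ(1−μ)/Var − 1 = 0.228391/0.02437 − 1 = 8.3718.
α = 0.353·8.3718 = 2.96, β = 0.647·8.3718 = 5.42.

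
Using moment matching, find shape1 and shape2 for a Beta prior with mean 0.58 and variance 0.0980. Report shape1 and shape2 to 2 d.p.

shape1 = 0.86, shape2 = 0.62

Let s = shape1+shape2. The Beta variance is μ(1−μ)/(s+1).
So s+1 = μ(1−μ)/σ² = (0.58×0.42)/0.0980 = 0.2436/0.0980 = 2.4857, giving s = 1.4857.
Then shape1 = μs = 0.58×1.4857 = 0.86 and shape2 = (1−μ)s = 0.42×1.4857 = 0.62.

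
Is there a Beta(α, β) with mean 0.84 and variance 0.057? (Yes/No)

Yes

A Beta with mean μ has variance μ(1−μ)/(α+β+1) < μ(1−μ).
Here μ(1−μ) = 0.84×0.16 = 0.1344, and 0.057 < 0.1344.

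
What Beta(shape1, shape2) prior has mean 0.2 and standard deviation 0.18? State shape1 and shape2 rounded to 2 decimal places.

shape1 = 0.79, shape2 = 3.15

Variance = 0.18² = 0.0324. The moment-matching identity shape1+shape2 = μ(1−μ)/Var − 1 gives
shape1+shape2 = 0.16/0.0324 − 1 = 3.9383, so shape1 = μ·3.9383 = 0.79 and shape2 = (1−μ)·3.9383 = 3.15.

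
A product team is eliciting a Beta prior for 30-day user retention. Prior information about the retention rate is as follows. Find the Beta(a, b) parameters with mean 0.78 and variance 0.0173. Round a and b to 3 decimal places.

Write ν = a+b; then a = μν and Var = μ(1−μ)/(ν+1).
ν = μ(1−μ)/Var − 1 = 0.1716/0.0173 − 1 = 8.9191.
a = 0.78·8.9191 = 6.957, b = 0.22·8.9191 = 1.962.

a = 6.957, b = 1.962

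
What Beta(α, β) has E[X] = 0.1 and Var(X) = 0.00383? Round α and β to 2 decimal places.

α = 2.25, β = 20.25

By moment matching, α+β = μ(1−μ)/σ² − 1 = (0.1·0.9)/0.00383 − 1 = 23.4987 − 1 = 22.4987.
Since α/(α+β) = μ, α = 0.1·22.4987 = 2.25 and β = 0.9·22.4987 = 20.25.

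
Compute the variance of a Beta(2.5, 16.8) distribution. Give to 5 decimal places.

0.00555

μ = 2.5/19.3 = 0.129534; Var = μ(1−μ)/(α+β+1) = 0.1127547/20.3 = 0.00555.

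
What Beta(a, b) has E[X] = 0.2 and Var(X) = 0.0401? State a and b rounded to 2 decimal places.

Let s = a+b. The Beta variance is μ(1−μ)/(s+1).
So s+1 = μ(1−μ)/σ² = (0.2×0.8)/0.0401 = 0.16/0.0401 = 3.9900, giving s = 2.9900.
Then a = μs = 0.2×2.9900 = 0.60 and b = (1−μ)s = 0.8×2.9900 = 2.39.

a = 0.60, b = 2.39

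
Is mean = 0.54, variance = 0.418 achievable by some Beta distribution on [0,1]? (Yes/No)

The Beta variance bound is σ² < μ(1−μ).
Here μ(1−μ) = 0.54×0.46 = 0.2484, and 0.418 ≥ 0.2484.

No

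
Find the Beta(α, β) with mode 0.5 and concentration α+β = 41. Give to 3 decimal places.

α = 20.500, β = 20.500

For α,β>1 the mode is (α−1)/(α+β−2), so α = mode·(κ−2)+1 = 0.5×39+1 = 20.500.
And β = (1−mode)·(κ−2)+1 = 0.5×39+1 = 20.500.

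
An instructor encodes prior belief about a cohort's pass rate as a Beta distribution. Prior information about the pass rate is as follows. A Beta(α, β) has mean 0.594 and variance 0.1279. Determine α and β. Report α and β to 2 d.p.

α = 0.53, β = 0.36

Let s = α+β. The Beta variance is μ(1−μ)/(s+1).
So s+1 = μ(1−μ)/σ² = (0.594×0.406)/0.1279 = 0.241164/0.1279 = 1.8856, giving s = 0.8856.
Then α = μs = 0.594×0.8856 = 0.53 and β = (1−μ)s = 0.406×0.8856 = 0.36.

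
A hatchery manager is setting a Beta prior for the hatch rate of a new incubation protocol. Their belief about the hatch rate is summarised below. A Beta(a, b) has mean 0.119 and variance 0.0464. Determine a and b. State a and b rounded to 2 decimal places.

a = 0.15, b = 1.11

Let s = a+b. The Beta variance is μ(1−μ)/(s+1).
So s+1 = μ(1−μ)/σ² = (0.119×0.881)/0.0464 = 0.104839/0.0464 = 2.2595, giving s = 1.2595.
Then a = μs = 0.119×1.2595 = 0.15 and b = (1−μ)s = 0.881×1.2595 = 1.11.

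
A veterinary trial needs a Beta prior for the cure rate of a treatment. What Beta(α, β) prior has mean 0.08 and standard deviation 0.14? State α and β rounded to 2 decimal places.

α = 0.22, β = 2.53

First σ² = 0.0196. Setting α = μn, β = (1−μ)n with n = α+β,
μ(1−μ)/(n+1) = 0.0196 ⇒ n+1 = 0.0736/0.0196 = 3.7551 ⇒ n = 2.7551.
Hence α = 0.08×2.7551 = 0.22, β = 0.92×2.7551 = 2.53.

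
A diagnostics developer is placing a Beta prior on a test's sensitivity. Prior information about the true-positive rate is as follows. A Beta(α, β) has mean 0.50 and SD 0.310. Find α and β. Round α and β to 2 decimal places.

Variance = 0.310² = 0.096100. The moment-matching identity α+β = μ(1−μ)/Var − 1 gives
α+β = 0.2500/0.096100 − 1 = 1.6015, so α = μ·1.6015 = 0.80 and β = (1−μ)·1.6015 = 0.80.

α = 0.80, β = 0.80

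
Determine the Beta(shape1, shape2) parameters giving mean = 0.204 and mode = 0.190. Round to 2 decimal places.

With s = shape1+shape2: μ = shape1/s and mode = (shape1−1)/(s−2). Eliminating shape1 = μs,
μs − 1 = m(s−2) ⇒ s(μ−m) = 1−2m ⇒ s = 0.620/0.014 = 44.2857.
So shape1 = μs = 9.03, shape2 = (1−μ)s = 35.25.

shape1 = 9.03, shape2 = 35.25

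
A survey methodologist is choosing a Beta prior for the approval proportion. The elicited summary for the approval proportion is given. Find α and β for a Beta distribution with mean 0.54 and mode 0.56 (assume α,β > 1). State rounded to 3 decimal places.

α = 3.240, β = 2.760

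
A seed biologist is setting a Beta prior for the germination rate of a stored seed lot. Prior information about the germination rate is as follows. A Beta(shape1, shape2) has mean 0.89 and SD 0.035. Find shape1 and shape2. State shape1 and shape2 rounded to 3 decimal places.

shape1 = 70.237, shape2 = 8.681

Variance = 0.035² = 0.001225. The moment-matching identity shape1+shape2 = μ(1−μ)/Var − 1 gives
shape1+shape2 = 0.0979/0.001225 − 1 = 78.9184, so shape1 = μ·78.9184 = 70.237 and shape2 = (1−μ)·78.9184 = 8.681.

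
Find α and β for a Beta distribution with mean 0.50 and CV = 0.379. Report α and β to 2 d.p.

α = 2.98, β = 2.98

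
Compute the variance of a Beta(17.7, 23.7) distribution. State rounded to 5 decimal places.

0.00577

α+β = 41.4 and αβ = 419.49, so Var = αβ/[(α+β)²(α+β+1)] = 419.49/72671.904 = 0.00577.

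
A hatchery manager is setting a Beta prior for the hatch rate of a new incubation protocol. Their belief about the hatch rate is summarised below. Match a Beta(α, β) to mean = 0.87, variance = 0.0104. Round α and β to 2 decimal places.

α = 8.59, β = 1.28

Write ν = α+β; then α = μν and Var = μ(1−μ)/(ν+1).
ν = μ(1−μ)/Var − 1 = 0.1131/0.0104 − 1 = 9.8750.
α = 0.87·9.8750 = 8.59, β = 0.13·9.8750 = 1.28.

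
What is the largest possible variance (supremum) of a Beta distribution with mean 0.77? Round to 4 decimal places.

0.1771

Var = μ(1−μ)/(α+β+1), which approaches μ(1−μ) as α+β → 0.
So the supremum is μ(1−μ) = 0.77×0.23 = 0.1771.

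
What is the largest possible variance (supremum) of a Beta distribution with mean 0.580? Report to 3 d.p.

For fixed mean μ the Beta variance is μ(1−μ)/(α+β+1), increasing as α+β decreases.
Its least upper bound (not attained) is μ(1−μ) = 0.580·0.420 = 0.244.

0.244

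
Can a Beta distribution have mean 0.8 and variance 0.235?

No

For any Beta, Var(X) < E[X]·(1−E[X]).
Here μ(1−μ) = 0.8×0.2 = 0.16, and 0.235 ≥ 0.16.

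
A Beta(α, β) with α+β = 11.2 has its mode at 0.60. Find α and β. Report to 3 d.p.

For α,β>1 the mode is (α−1)/(α+β−2), so α = mode·(κ−2)+1 = 0.60×9.2+1 = 6.520.
And β = (1−mode)·(κ−2)+1 = 0.40×9.2+1 = 4.680.

α = 6.520, β = 4.680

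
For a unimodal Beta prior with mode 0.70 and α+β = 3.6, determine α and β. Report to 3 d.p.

α = 2.120, β = 1.480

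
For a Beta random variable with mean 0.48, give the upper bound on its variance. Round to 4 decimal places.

0.2496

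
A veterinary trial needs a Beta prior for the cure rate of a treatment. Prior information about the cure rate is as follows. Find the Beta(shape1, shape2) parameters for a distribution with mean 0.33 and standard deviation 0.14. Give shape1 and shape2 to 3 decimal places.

shape1 = 3.393, shape2 = 6.888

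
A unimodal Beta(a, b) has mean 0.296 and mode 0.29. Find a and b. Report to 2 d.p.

With s = a+b: μ = a/s and mode = (a−1)/(s−2). Eliminating a = μs,
μs − 1 = m(s−2) ⇒ s(μ−m) = 1−2m ⇒ s = 0.42/0.006 = 70.0000.
So a = μs = 20.72, b = (1−μ)s = 49.28.

a = 20.72, b = 49.28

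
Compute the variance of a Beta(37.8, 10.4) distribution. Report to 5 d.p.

0.00344

μ = 37.8/48.2 = 0.784232; Var = μ(1−μ)/(α+β+1) = 0.1692120/49.2 = 0.00344.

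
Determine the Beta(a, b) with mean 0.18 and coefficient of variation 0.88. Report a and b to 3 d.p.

Var = (CV·μ)² = (0.88×0.18)² = 0.025091.
a+b = μ(1−μ)/Var − 1 = 0.1476/0.025091 − 1 = 4.8827.
Thus a = 0.18·4.8827 = 0.879 and b = 0.82·4.8827 = 4.004.

a = 0.879, b = 4.004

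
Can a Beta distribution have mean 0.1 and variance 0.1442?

The Beta variance bound is σ² < μ(1−μ).
Here μ(1−μ) = 0.1×0.9 = 0.09, and 0.1442 ≥ 0.09.

No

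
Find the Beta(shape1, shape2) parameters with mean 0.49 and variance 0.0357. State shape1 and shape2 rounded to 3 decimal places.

Let s = shape1+shape2. The Beta variance is μ(1−μ)/(s+1).
So s+1 = μ(1−μ)/σ² = (0.49×0.51)/0.0357 = 0.2499/0.0357 = 7.0000, giving s = 6.0000.
Then shape1 = μs = 0.49×6.0000 = 2.940 and shape2 = (1−μ)s = 0.51×6.0000 = 3.060.

shape1 = 2.940, shape2 = 3.060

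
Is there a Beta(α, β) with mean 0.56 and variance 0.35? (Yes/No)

For any Beta, Var(X) < E[X]·(1−E[X]).
Here μ(1−μ) = 0.56×0.44 = 0.2464, and 0.35 ≥ 0.2464.

No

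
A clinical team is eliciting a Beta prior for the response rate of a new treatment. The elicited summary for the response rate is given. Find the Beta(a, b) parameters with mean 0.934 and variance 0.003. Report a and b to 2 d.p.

a = 18.26, b = 1.29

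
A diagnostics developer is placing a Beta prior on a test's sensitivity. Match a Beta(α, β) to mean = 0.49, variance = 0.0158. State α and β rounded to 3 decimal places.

Write ν = α+β; then α = μν and Var = μ(1−μ)/(ν+1).
ν = μ(1−μ)/Var − 1 = 0.2499/0.0158 − 1 = 14.8165.
α = 0.49·14.8165 = 7.260, β = 0.51·14.8165 = 7.556.

α = 7.260, β = 7.556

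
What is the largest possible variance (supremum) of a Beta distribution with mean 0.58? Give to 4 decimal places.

0.2436

For fixed mean μ the Beta variance is μ(1−μ)/(α+β+1), increasing as α+β decreases.
Its least upper bound (not attained) is μ(1−μ) = 0.58·0.42 = 0.2436.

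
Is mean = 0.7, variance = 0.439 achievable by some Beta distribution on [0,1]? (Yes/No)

No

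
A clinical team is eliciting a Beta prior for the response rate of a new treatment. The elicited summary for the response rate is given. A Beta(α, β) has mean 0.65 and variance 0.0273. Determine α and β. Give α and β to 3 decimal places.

α = 4.767, β = 2.567

Write ν = α+β; then α = μν and Var = μ(1−μ)/(ν+1).
ν = μ(1−μ)/Var − 1 = 0.2275/0.0273 − 1 = 7.3333.
α = 0.65·7.3333 = 4.767, β = 0.35·7.3333 = 2.567.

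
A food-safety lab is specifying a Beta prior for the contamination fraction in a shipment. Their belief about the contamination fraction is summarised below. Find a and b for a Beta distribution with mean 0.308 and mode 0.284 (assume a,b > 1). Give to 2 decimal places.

a = 5.54, b = 12.46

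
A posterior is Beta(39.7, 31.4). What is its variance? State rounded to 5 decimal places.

0.00342

α+β = 71.1 and αβ = 1246.58, so Var = αβ/[(α+β)²(α+β+1)] = 1246.58/364480.641 = 0.00342.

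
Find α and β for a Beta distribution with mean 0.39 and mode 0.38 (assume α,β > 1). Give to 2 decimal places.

α = 9.36, β = 14.64

With s = α+β: μ = α/s and mode = (α−1)/(s−2). Eliminating α = μs,
μs − 1 = m(s−2) ⇒ s(μ−m) = 1−2m ⇒ s = 0.24/0.01 = 24.0000.
So α = μs = 9.36, β = (1−μ)s = 14.64.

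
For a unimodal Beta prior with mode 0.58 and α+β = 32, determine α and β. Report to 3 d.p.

α = 18.400, β = 13.600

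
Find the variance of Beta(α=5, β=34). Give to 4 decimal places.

0.0028

Var = αβ/[(α+β)²(α+β+1)] = (5×34)/(39²×40) = 170/60840 = 0.0028.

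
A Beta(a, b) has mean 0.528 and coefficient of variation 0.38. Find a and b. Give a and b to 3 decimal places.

a = 2.741, b = 2.450

σ = CV·μ = 0.38×0.528 = 0.20064, so σ² = 0.040256.
s+1 = μ(1−μ)/σ² = 0.249216/0.040256 = 6.1907, so s = a+b = 5.1907.
a = μs = 2.741, b = (1−μ)s = 2.450.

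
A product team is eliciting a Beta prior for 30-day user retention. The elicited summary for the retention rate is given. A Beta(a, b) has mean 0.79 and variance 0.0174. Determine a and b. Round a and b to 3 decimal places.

a = 6.742, b = 1.792

Let s = a+b. The Beta variance is μ(1−μ)/(s+1).
So s+1 = μ(1−μ)/σ² = (0.79×0.21)/0.0174 = 0.1659/0.0174 = 9.5345, giving s = 8.5345.
Then a = μs = 0.79×8.5345 = 6.742 and b = (1−μ)s = 0.21×8.5345 = 1.792.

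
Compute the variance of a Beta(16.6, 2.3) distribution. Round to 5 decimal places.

0.00537

α+β = 18.9 and αβ = 38.18, so Var = αβ/[(α+β)²(α+β+1)] = 38.18/7108.479 = 0.00537.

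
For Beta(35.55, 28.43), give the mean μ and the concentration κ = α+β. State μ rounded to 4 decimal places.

μ = 0.5556, κ = 63.98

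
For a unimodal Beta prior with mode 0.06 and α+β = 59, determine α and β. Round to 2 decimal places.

For α,β>1 the mode is (α−1)/(α+β−2), so α = mode·(κ−2)+1 = 0.06×57+1 = 4.42.
And β = (1−mode)·(κ−2)+1 = 0.94×57+1 = 54.58.

α = 4.42, β = 54.58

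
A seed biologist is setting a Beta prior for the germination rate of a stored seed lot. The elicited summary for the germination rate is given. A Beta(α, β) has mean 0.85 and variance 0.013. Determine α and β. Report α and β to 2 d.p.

Let s = α+β. The Beta variance is μ(1−μ)/(s+1).
So s+1 = μ(1−μ)/σ² = (0.85×0.15)/0.013 = 0.1275/0.013 = 9.8077, giving s = 8.8077.
Then α = μs = 0.85×8.8077 = 7.49 and β = (1−μ)s = 0.15×8.8077 = 1.32.

α = 7.49, β = 1.32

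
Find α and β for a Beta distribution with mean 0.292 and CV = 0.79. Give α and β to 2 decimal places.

σ = CV·μ = 0.79×0.292 = 0.23068, so σ² = 0.053213.
s+1 = μ(1−μ)/σ² = 0.206736/0.053213 = 3.8850, so s = α+β = 2.8850.
α = μs = 0.84, β = (1−μ)s = 2.04.

α = 0.84, β = 2.04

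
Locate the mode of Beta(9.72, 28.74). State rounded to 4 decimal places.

With α,β > 1, mode = (α−1)/(α+β−2) = 8.72/36.46 = 0.2392.

0.2392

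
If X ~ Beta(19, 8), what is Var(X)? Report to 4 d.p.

0.0074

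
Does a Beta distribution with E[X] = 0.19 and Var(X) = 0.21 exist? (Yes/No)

No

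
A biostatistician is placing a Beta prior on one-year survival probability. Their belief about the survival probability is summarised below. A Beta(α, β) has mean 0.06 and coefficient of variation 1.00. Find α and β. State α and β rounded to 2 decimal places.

σ = CV·μ = 1.00×0.06 = 0.06000, so σ² = 0.003600.
s+1 = μ(1−μ)/σ² = 0.0564/0.003600 = 15.6667, so s = α+β = 14.6667.
α = μs = 0.88, β = (1−μ)s = 13.79.

α = 0.88, β = 13.79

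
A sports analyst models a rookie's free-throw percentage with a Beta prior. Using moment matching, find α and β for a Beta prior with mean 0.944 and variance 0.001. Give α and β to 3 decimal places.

α = 48.960, β = 2.904

By moment matching, α+β = μ(1−μ)/σ² − 1 = (0.944·0.056)/0.001 − 1 = 52.8640 − 1 = 51.8640.
Since α/(α+β) = μ, α = 0.944·51.8640 = 48.960 and β = 0.056·51.8640 = 2.904.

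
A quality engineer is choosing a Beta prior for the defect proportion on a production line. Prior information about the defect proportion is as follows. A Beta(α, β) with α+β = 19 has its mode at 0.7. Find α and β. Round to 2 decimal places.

α = 12.90, β = 6.10

Since the density peak of Beta(α,β) is at (α−1)/(α+β−2),
α = 1 + 0.7(19−2) = 12.90 and β = 19 − 12.90 = 6.10.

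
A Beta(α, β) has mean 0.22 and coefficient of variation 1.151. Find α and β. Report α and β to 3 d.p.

α = 0.369, β = 1.307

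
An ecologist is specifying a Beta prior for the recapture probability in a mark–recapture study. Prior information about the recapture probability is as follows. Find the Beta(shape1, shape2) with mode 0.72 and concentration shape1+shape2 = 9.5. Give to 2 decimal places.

shape1 = 6.40, shape2 = 3.10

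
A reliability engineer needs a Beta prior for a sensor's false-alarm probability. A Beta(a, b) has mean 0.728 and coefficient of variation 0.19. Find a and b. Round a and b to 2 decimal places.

a = 6.81, b = 2.54

σ = CV·μ = 0.19×0.728 = 0.13832, so σ² = 0.019132.
s+1 = μ(1−μ)/σ² = 0.198016/0.019132 = 10.3498, so s = a+b = 9.3498.
a = μs = 6.81, b = (1−μ)s = 2.54.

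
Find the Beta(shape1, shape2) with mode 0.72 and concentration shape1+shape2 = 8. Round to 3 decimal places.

shape1 = 5.320, shape2 = 2.680

Mode = (shape1−1)/(κ−2) with κ = shape1+shape2, so shape1−1 = 0.72·6 = 4.320.
shape1 = 5.320; shape2 = κ − shape1 = 2.680.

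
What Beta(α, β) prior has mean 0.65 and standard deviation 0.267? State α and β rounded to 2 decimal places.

α = 1.42, β = 0.77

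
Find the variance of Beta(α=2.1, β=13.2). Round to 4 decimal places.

0.0073

α+β = 15.3 and αβ = 27.72, so Var = αβ/[(α+β)²(α+β+1)] = 27.72/3815.667 = 0.0073.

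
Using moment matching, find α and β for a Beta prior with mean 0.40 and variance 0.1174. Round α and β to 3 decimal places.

Write ν = α+β; then α = μν and Var = μ(1−μ)/(ν+1).
ν = μ(1−μ)/Var − 1 = 0.2400/0.1174 − 1 = 1.0443.
α = 0.40·1.0443 = 0.418, β = 0.60·1.0443 = 0.627.

α = 0.418, β = 0.627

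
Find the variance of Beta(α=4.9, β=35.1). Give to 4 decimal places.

μ = 4.9/40.0 = 0.122500; Var = μ(1−μ)/(α+β+1) = 0.1074937/41.0 = 0.0026.

0.0026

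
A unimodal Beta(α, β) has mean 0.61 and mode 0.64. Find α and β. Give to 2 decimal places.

With s = α+β: μ = α/s and mode = (α−1)/(s−2). Eliminating α = μs,
μs − 1 = m(s−2) ⇒ s(μ−m) = 1−2m ⇒ s = -0.28/-0.03 = 9.3333.
So α = μs = 5.69, β = (1−μ)s = 3.64.

α = 5.69, β = 3.64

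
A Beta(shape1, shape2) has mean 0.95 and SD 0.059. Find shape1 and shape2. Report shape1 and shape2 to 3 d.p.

shape1 = 12.013, shape2 = 0.632

σ² = 0.059² = 0.003481.
With s = shape1+shape2, Var = μ(1−μ)/(s+1), so s+1 = (0.95×0.05)/0.003481 = 13.6455 and s = 12.6455.
shape1 = μs = 12.013, shape2 = (1−μ)s = 0.632.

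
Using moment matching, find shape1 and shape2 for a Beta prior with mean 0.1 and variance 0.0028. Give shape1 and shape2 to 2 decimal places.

Write ν = shape1+shape2; then shape1 = μν and Var = μ(1−μ)/(ν+1).
ν = μ(1−μ)/Var − 1 = 0.09/0.0028 − 1 = 31.1429.
shape1 = 0.1·31.1429 = 3.11, shape2 = 0.9·31.1429 = 28.03.

shape1 = 3.11, shape2 = 28.03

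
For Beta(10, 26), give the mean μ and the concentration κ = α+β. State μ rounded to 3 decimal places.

μ = 0.278, κ = 36

κ = α+β = 10+26 = 36; μ = α/κ = 10/36 = 0.278.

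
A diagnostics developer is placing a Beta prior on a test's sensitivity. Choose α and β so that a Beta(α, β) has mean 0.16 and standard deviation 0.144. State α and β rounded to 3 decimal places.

Variance = 0.144² = 0.020736. The moment-matching identity α+β = μ(1−μ)/Var − 1 gives
α+β = 0.1344/0.020736 − 1 = 5.4815, so α = μ·5.4815 = 0.877 and β = (1−μ)·5.4815 = 4.604.

α = 0.877, β = 4.604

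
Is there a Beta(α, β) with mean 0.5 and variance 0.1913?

Yes

The Beta variance bound is σ² < μ(1−μ).
Here μ(1−μ) = 0.5×0.5 = 0.25, and 0.1913 < 0.25.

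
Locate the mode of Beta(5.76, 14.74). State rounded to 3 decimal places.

0.257

The density x^(α−1)(1−x)^(β−1) is maximised at (α−1)/(α+β−2) = 4.76/18.50 = 0.257.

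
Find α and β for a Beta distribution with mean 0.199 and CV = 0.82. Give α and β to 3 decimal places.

σ = CV·μ = 0.82×0.199 = 0.16318, so σ² = 0.026628.
s+1 = μ(1−μ)/σ² = 0.159399/0.026628 = 5.9862, so s = α+β = 4.9862.
α = μs = 0.992, β = (1−μ)s = 3.994.

α = 0.992, β = 3.994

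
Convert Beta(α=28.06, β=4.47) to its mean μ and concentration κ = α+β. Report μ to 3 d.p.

κ = α+β = 28.06+4.47 = 32.53; μ = α/κ = 28.06/32.53 = 0.863.

μ = 0.863, κ = 32.53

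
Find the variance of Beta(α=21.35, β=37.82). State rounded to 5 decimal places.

α+β = 59.17 and αβ = 807.4570, so Var = αβ/[(α+β)²(α+β+1)] = 807.4570/210660.519113 = 0.00383.

0.00383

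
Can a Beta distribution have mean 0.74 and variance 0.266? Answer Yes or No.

No

A Beta with mean μ has variance μ(1−μ)/(α+β+1) < μ(1−μ).
Here μ(1−μ) = 0.74×0.26 = 0.1924, and 0.266 ≥ 0.1924.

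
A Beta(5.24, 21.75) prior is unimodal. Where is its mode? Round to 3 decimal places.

0.170

The density x^(α−1)(1−x)^(β−1) is maximised at (α−1)/(α+β−2) = 4.24/24.99 = 0.170.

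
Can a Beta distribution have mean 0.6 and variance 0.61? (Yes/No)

No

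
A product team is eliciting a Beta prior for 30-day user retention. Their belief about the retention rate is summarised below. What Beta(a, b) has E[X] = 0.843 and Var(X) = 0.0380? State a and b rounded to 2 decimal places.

By moment matching, a+b = μ(1−μ)/σ² − 1 = (0.843·0.157)/0.0380 − 1 = 3.4829 − 1 = 2.4829.
Since a/(a+b) = μ, a = 0.843·2.4829 = 2.09 and b = 0.157·2.4829 = 0.39.

a = 2.09, b = 0.39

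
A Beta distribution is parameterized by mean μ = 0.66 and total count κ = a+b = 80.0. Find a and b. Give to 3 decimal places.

a = 52.800, b = 27.200

a = μκ = 0.66×80.0 = 52.800 and b = (1−μ)κ = 0.34×80.0 = 27.200.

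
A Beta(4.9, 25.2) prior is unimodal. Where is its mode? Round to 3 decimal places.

0.139

The density x^(α−1)(1−x)^(β−1) is maximised at (α−1)/(α+β−2) = 3.9/28.1 = 0.139.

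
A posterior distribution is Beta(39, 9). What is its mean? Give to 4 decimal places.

0.8125

E[X] = α/(α+β) = 39/48 = 0.8125.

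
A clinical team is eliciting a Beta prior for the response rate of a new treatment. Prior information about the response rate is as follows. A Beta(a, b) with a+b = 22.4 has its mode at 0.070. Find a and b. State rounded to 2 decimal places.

Since the density peak of Beta(a,b) is at (a−1)/(a+b−2),
a = 1 + 0.070(22.4−2) = 2.43 and b = 22.4 − 2.43 = 19.97.

a = 2.43, b = 19.97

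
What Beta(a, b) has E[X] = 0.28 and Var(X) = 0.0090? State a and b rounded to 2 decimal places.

By moment matching, a+b = μ(1−μ)/σ² − 1 = (0.28·0.72)/0.0090 − 1 = 22.4000 − 1 = 21.4000.
Since a/(a+b) = μ, a = 0.28·21.4000 = 5.99 and b = 0.72·21.4000 = 15.41.

a = 5.99, b = 15.41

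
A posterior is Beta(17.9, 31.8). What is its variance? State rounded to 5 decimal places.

0.00455

α+β = 49.7 and αβ = 569.22, so Var = αβ/[(α+β)²(α+β+1)] = 569.22/125233.563 = 0.00455.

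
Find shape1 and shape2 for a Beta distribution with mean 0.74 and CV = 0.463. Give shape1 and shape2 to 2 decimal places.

σ = CV·μ = 0.463×0.74 = 0.34262, so σ² = 0.117388.
s+1 = μ(1−μ)/σ² = 0.1924/0.117388 = 1.6390, so s = shape1+shape2 = 0.6390.
shape1 = μs = 0.47, shape2 = (1−μ)s = 0.17.

shape1 = 0.47, shape2 = 0.17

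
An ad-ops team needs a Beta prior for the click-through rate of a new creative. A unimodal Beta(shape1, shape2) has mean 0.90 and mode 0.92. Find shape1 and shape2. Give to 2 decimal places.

shape1 = 37.80, shape2 = 4.20

Let s = shape1+shape2. Mean gives shape1 = μs = 0.90s; mode gives (shape1−1)/(s−2) = 0.92.
Substituting: 0.90s − 1 = 0.92(s−2) = 0.92s − 1.84, so -0.02s = -0.84 and s = 42.0000.
Then shape1 = 0.90×42.0000 = 37.80 and shape2 = s−shape1 = 4.20.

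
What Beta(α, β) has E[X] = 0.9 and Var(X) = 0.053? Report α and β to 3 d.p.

Write ν = α+β; then α = μν and Var = μ(1−μ)/(ν+1).
ν = μ(1−μ)/Var − 1 = 0.09/0.053 − 1 = 0.6981.
α = 0.9·0.6981 = 0.628, β = 0.1·0.6981 = 0.070.

α = 0.628, β = 0.070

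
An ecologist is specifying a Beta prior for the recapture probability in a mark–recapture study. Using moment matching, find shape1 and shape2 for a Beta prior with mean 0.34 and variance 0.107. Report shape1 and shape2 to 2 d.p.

Let s = shape1+shape2. The Beta variance is μ(1−μ)/(s+1).
So s+1 = μ(1−μ)/σ² = (0.34×0.66)/0.107 = 0.2244/0.107 = 2.0972, giving s = 1.0972.
Then shape1 = μs = 0.34×1.0972 = 0.37 and shape2 = (1−μ)s = 0.66×1.0972 = 0.72.

shape1 = 0.37, shape2 = 0.72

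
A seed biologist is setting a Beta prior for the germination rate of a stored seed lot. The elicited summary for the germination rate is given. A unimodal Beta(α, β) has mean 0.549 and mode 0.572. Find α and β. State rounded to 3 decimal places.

α = 3.437, β = 2.824

With s = α+β: μ = α/s and mode = (α−1)/(s−2). Eliminating α = μs,
μs − 1 = m(s−2) ⇒ s(μ−m) = 1−2m ⇒ s = -0.144/-0.023 = 6.2609.
So α = μs = 3.437, β = (1−μ)s = 2.824.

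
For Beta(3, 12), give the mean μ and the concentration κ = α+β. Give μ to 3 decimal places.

μ = 0.200, κ = 15

κ = α+β = 3+12 = 15; μ = α/κ = 3/15 = 0.200.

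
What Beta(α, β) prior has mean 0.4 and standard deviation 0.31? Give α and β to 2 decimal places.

Variance = 0.31² = 0.0961. The moment-matching identity α+β = μ(1−μ)/Var − 1 gives
α+β = 0.24/0.0961 − 1 = 1.4974, so α = μ·1.4974 = 0.60 and β = (1−μ)·1.4974 = 0.90.

α = 0.60, β = 0.90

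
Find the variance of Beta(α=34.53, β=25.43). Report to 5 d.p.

0.00401

Var = αβ/[(α+β)²(α+β+1)] = (34.53×25.43)/(59.96²×60.96) = 878.0979/219163.489536 = 0.00401.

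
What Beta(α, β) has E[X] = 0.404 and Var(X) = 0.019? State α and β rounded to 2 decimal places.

α = 4.72, β = 6.96

By moment matching, α+β = μ(1−μ)/σ² − 1 = (0.404·0.596)/0.019 − 1 = 12.6728 − 1 = 11.6728.
Since α/(α+β) = μ, α = 0.404·11.6728 = 4.72 and β = 0.596·11.6728 = 6.96.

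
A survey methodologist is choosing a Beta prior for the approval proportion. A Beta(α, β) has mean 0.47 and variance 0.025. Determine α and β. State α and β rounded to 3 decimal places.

Write ν = α+β; then α = μν and Var = μ(1−μ)/(ν+1).
ν = μ(1−μ)/Var − 1 = 0.2491/0.025 − 1 = 8.9640.
α = 0.47·8.9640 = 4.213, β = 0.53·8.9640 = 4.751.

α = 4.213, β = 4.751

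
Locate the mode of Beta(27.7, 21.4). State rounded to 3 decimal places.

0.567

The density x^(α−1)(1−x)^(β−1) is maximised at (α−1)/(α+β−2) = 26.7/47.1 = 0.567.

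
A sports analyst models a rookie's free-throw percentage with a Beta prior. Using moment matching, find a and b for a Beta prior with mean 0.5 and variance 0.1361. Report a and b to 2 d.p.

a = 0.42, b = 0.42

Write ν = a+b; then a = μν and Var = μ(1−μ)/(ν+1).
ν = μ(1−μ)/Var − 1 = 0.25/0.1361 − 1 = 0.8369.
a = 0.5·0.8369 = 0.42, b = 0.5·0.8369 = 0.42.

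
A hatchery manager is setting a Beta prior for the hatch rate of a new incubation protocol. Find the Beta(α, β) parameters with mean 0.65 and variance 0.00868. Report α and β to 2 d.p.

By moment matching, α+β = μ(1−μ)/σ² − 1 = (0.65·0.35)/0.00868 − 1 = 26.2097 − 1 = 25.2097.
Since α/(α+β) = μ, α = 0.65·25.2097 = 16.39 and β = 0.35·25.2097 = 8.82.

α = 16.39, β = 8.82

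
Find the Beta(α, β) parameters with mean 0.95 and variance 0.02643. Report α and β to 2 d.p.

Let s = α+β. The Beta variance is μ(1−μ)/(s+1).
So s+1 = μ(1−μ)/σ² = (0.95×0.05)/0.02643 = 0.0475/0.02643 = 1.7972, giving s = 0.7972.
Then α = μs = 0.95×0.7972 = 0.76 and β = (1−μ)s = 0.05×0.7972 = 0.04.

α = 0.76, β = 0.04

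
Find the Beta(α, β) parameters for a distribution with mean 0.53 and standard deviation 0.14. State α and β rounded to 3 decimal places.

α = 6.206, β = 5.503

σ² = 0.14² = 0.0196.
With s = α+β, Var = μ(1−μ)/(s+1), so s+1 = (0.53×0.47)/0.0196 = 12.7092 and s = 11.7092.
α = μs = 6.206, β = (1−μ)s = 5.503.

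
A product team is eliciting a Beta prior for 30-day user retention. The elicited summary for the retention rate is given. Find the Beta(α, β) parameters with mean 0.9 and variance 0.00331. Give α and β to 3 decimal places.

Write ν = α+β; then α = μν and Var = μ(1−μ)/(ν+1).
ν = μ(1−μ)/Var − 1 = 0.09/0.00331 − 1 = 26.1903.
α = 0.9·26.1903 = 23.571, β = 0.1·26.1903 = 2.619.

α = 23.571, β = 2.619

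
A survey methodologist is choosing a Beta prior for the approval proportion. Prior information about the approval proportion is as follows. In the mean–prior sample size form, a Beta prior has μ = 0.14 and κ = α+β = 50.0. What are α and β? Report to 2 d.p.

Split κ in proportion μ : (1−μ): α = 0.14·50.0 = 7.00, β = 50.0 − 7.00 = 43.00.

α = 7.00, β = 43.00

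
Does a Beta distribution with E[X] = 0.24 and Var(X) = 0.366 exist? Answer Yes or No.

For any Beta, Var(X) < E[X]·(1−E[X]).
Here μ(1−μ) = 0.24×0.76 = 0.1824, and 0.366 ≥ 0.1824.

No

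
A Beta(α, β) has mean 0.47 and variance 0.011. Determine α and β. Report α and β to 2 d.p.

α = 10.17, β = 11.47

Let s = α+β. The Beta variance is μ(1−μ)/(s+1).
So s+1 = μ(1−μ)/σ² = (0.47×0.53)/0.011 = 0.2491/0.011 = 22.6455, giving s = 21.6455.
Then α = μs = 0.47×21.6455 = 10.17 and β = (1−μ)s = 0.53×21.6455 = 11.47.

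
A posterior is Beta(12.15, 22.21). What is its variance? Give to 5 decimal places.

μ = 12.15/34.36 = 0.353609; Var = μ(1−μ)/(α+β+1) = 0.2285696/35.36 = 0.00646.

0.00646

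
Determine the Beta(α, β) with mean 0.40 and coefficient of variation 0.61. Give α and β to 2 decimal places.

σ = CV·μ = 0.61×0.40 = 0.24400, so σ² = 0.059536.
s+1 = μ(1−μ)/σ² = 0.2400/0.059536 = 4.0312, so s = α+β = 3.0312.
α = μs = 1.21, β = (1−μ)s = 1.82.

α = 1.21, β = 1.82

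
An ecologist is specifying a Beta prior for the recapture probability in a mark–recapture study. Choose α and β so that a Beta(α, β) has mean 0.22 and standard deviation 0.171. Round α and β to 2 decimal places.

α = 1.07, β = 3.80

Variance = 0.171² = 0.029241. The moment-matching identity α+β = μ(1−μ)/Var − 1 gives
α+β = 0.1716/0.029241 − 1 = 4.8685, so α = μ·4.8685 = 1.07 and β = (1−μ)·4.8685 = 3.80.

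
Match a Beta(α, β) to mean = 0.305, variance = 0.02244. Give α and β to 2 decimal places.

α = 2.58, β = 5.87

By moment matching, α+β = μ(1−μ)/σ² − 1 = (0.305·0.695)/0.02244 − 1 = 9.4463 − 1 = 8.4463.
Since α/(α+β) = μ, α = 0.305·8.4463 = 2.58 and β = 0.695·8.4463 = 5.87.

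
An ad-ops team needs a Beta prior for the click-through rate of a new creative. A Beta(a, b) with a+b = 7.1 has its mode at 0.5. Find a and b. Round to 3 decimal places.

Since the density peak of Beta(a,b) is at (a−1)/(a+b−2),
a = 1 + 0.5(7.1−2) = 3.550 and b = 7.1 − 3.550 = 3.550.

a = 3.550, b = 3.550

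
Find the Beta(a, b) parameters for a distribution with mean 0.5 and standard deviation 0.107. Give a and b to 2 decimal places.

a = 10.42, b = 10.42

First σ² = 0.011449. Setting a = μn, b = (1−μ)n with n = a+b,
μ(1−μ)/(n+1) = 0.011449 ⇒ n+1 = 0.25/0.011449 = 21.8360 ⇒ n = 20.8360.
Hence a = 0.5×20.8360 = 10.42, b = 0.5×20.8360 = 10.42.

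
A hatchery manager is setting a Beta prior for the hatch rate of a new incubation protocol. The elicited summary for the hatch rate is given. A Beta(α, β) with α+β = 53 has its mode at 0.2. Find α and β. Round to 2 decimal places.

α = 11.20, β = 41.80

Mode = (α−1)/(κ−2) with κ = α+β, so α−1 = 0.2·51 = 10.20.
α = 11.20; β = κ − α = 41.80.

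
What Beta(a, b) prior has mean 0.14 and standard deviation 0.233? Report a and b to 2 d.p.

a = 0.17, b = 1.05

σ² = 0.233² = 0.054289.
With s = a+b, Var = μ(1−μ)/(s+1), so s+1 = (0.14×0.86)/0.054289 = 2.2178 and s = 1.2178.
a = μs = 0.17, b = (1−μ)s = 1.05.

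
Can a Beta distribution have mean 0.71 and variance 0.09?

For any Beta, Var(X) < E[X]·(1−E[X]).
Here μ(1−μ) = 0.71×0.29 = 0.2059, and 0.09 < 0.2059.

Yes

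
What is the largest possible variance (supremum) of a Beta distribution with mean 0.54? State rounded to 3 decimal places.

0.248

Var = μ(1−μ)/(α+β+1), which approaches μ(1−μ) as α+β → 0.
So the supremum is μ(1−μ) = 0.54×0.46 = 0.248.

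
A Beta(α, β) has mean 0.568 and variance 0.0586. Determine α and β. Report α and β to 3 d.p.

α = 1.810, β = 1.377

Write ν = α+β; then α = μν and Var = μ(1−μ)/(ν+1).
ν = μ(1−μ)/Var − 1 = 0.245376/0.0586 − 1 = 3.1873.
α = 0.568·3.1873 = 1.810, β = 0.432·3.1873 = 1.377.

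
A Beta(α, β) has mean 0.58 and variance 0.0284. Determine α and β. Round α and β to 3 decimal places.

α = 4.395, β = 3.183

By moment matching, α+β = μ(1−μ)/σ² − 1 = (0.58·0.42)/0.0284 − 1 = 8.5775 − 1 = 7.5775.
Since α/(α+β) = μ, α = 0.58·7.5775 = 4.395 and β = 0.42·7.5775 = 3.183.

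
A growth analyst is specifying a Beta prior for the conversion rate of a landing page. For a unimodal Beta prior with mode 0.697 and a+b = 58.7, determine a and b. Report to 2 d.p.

a = 40.52, b = 18.18

Since the density peak of Beta(a,b) is at (a−1)/(a+b−2),
a = 1 + 0.697(58.7−2) = 40.52 and b = 58.7 − 40.52 = 18.18.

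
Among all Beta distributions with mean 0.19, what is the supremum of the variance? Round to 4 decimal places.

Var = μ(1−μ)/(α+β+1), which approaches μ(1−μ) as α+β → 0.
So the supremum is μ(1−μ) = 0.19×0.81 = 0.1539.

0.1539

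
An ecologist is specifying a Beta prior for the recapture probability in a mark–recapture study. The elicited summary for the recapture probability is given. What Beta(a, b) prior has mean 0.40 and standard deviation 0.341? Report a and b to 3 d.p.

σ² = 0.341² = 0.116281.
With s = a+b, Var = μ(1−μ)/(s+1), so s+1 = (0.40×0.60)/0.116281 = 2.0640 and s = 1.0640.
a = μs = 0.426, b = (1−μ)s = 0.638.

a = 0.426, b = 0.638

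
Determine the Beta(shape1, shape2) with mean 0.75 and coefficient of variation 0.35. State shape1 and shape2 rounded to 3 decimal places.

shape1 = 1.291, shape2 = 0.430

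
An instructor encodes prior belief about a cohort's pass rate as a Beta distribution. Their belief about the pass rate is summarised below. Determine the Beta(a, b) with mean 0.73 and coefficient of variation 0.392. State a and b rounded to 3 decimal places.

Var = (CV·μ)² = (0.392×0.73)² = 0.081888.
a+b = μ(1−μ)/Var − 1 = 0.1971/0.081888 − 1 = 1.4070.
Thus a = 0.73·1.4070 = 1.027 and b = 0.27·1.4070 = 0.380.

a = 1.027, b = 0.380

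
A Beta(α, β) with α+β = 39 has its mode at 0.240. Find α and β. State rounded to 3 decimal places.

For α,β>1 the mode is (α−1)/(α+β−2), so α = mode·(κ−2)+1 = 0.240×37+1 = 9.880.
And β = (1−mode)·(κ−2)+1 = 0.760×37+1 = 29.120.

α = 9.880, β = 29.120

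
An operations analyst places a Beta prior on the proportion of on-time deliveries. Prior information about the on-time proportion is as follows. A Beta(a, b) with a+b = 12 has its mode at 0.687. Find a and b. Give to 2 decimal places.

Since the density peak of Beta(a,b) is at (a−1)/(a+b−2),
a = 1 + 0.687(12−2) = 7.87 and b = 12 − 7.87 = 4.13.

a = 7.87, b = 4.13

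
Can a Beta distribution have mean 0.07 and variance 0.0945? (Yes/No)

No

For any Beta, Var(X) < E[X]·(1−E[X]).
Here μ(1−μ) = 0.07×0.93 = 0.0651, and 0.0945 ≥ 0.0651.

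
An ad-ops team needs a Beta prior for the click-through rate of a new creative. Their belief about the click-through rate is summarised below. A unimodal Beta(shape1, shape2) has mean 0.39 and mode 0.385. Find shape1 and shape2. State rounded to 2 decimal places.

shape1 = 17.94, shape2 = 28.06

Let s = shape1+shape2. Mean gives shape1 = μs = 0.39s; mode gives (shape1−1)/(s−2) = 0.385.
Substituting: 0.39s − 1 = 0.385(s−2) = 0.385s − 0.770, so 0.005s = 0.230 and s = 46.0000.
Then shape1 = 0.39×46.0000 = 17.94 and shape2 = s−shape1 = 28.06.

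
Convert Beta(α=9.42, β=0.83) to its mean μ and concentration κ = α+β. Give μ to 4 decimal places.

μ = 0.9190, κ = 10.25

κ = α+β = 9.42+0.83 = 10.25; μ = α/κ = 9.42/10.25 = 0.9190.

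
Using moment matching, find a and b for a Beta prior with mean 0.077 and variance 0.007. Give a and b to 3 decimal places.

Write ν = a+b; then a = μν and Var = μ(1−μ)/(ν+1).
ν = μ(1−μ)/Var − 1 = 0.071071/0.007 − 1 = 9.1530.
a = 0.077·9.1530 = 0.705, b = 0.923·9.1530 = 8.448.

a = 0.705, b = 8.448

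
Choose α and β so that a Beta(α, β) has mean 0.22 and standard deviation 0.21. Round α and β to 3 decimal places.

First σ² = 0.0441. Setting α = μn, β = (1−μ)n with n = α+β,
μ(1−μ)/(n+1) = 0.0441 ⇒ n+1 = 0.1716/0.0441 = 3.8912 ⇒ n = 2.8912.
Hence α = 0.22×2.8912 = 0.636, β = 0.78×2.8912 = 2.255.

α = 0.636, β = 2.255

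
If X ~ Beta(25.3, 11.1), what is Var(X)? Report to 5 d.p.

0.00567

α+β = 36.4 and αβ = 280.83, so Var = αβ/[(α+β)²(α+β+1)] = 280.83/49553.504 = 0.00567.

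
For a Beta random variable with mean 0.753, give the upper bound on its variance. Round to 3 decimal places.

0.186

For fixed mean μ the Beta variance is μ(1−μ)/(α+β+1), increasing as α+β decreases.
Its least upper bound (not attained) is μ(1−μ) = 0.753·0.247 = 0.186.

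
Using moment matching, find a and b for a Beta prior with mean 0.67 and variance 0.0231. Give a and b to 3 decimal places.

Let s = a+b. The Beta variance is μ(1−μ)/(s+1).
So s+1 = μ(1−μ)/σ² = (0.67×0.33)/0.0231 = 0.2211/0.0231 = 9.5714, giving s = 8.5714.
Then a = μs = 0.67×8.5714 = 5.743 and b = (1−μ)s = 0.33×8.5714 = 2.829.

a = 5.743, b = 2.829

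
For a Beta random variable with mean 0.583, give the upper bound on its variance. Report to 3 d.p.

Var = μ(1−μ)/(α+β+1), which approaches μ(1−μ) as α+β → 0.
So the supremum is μ(1−μ) = 0.583×0.417 = 0.243.

0.243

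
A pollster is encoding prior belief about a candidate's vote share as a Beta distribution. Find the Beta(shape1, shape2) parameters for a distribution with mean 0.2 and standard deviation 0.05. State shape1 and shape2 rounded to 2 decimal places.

shape1 = 12.60, shape2 = 50.40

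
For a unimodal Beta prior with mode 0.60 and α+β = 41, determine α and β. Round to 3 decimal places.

α = 24.400, β = 16.600

Since the density peak of Beta(α,β) is at (α−1)/(α+β−2),
α = 1 + 0.60(41−2) = 24.400 and β = 41 − 24.400 = 16.600.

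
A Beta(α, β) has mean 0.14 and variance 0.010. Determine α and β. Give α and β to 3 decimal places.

α = 1.546, β = 9.494

Let s = α+β. The Beta variance is μ(1−μ)/(s+1).
So s+1 = μ(1−μ)/σ² = (0.14×0.86)/0.010 = 0.1204/0.010 = 12.0400, giving s = 11.0400.
Then α = μs = 0.14×11.0400 = 1.546 and β = (1−μ)s = 0.86×11.0400 = 9.494.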